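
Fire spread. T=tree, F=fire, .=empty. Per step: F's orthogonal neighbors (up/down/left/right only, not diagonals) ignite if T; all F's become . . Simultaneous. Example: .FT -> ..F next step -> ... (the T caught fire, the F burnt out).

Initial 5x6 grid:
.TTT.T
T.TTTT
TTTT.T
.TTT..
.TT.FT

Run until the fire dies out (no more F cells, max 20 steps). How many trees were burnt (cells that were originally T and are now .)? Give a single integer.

Step 1: +1 fires, +1 burnt (F count now 1)
Step 2: +0 fires, +1 burnt (F count now 0)
Fire out after step 2
Initially T: 20, now '.': 11
Total burnt (originally-T cells now '.'): 1

Answer: 1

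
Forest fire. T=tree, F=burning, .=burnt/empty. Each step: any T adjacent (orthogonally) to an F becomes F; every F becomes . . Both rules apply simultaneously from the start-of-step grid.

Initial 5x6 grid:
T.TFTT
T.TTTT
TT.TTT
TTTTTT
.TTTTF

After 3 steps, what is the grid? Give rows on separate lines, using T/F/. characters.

Step 1: 5 trees catch fire, 2 burn out
  T.F.FT
  T.TFTT
  TT.TTT
  TTTTTF
  .TTTF.
Step 2: 7 trees catch fire, 5 burn out
  T....F
  T.F.FT
  TT.FTF
  TTTTF.
  .TTF..
Step 3: 4 trees catch fire, 7 burn out
  T.....
  T....F
  TT..F.
  TTTF..
  .TF...

T.....
T....F
TT..F.
TTTF..
.TF...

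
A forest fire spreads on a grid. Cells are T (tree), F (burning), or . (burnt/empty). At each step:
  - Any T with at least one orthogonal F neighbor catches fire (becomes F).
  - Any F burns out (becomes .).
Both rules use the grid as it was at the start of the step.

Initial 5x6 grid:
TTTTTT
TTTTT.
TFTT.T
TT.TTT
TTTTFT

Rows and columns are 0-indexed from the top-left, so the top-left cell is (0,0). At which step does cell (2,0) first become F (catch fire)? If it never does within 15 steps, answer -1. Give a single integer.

Step 1: cell (2,0)='F' (+7 fires, +2 burnt)
  -> target ignites at step 1
Step 2: cell (2,0)='.' (+9 fires, +7 burnt)
Step 3: cell (2,0)='.' (+5 fires, +9 burnt)
Step 4: cell (2,0)='.' (+2 fires, +5 burnt)
Step 5: cell (2,0)='.' (+1 fires, +2 burnt)
Step 6: cell (2,0)='.' (+1 fires, +1 burnt)
Step 7: cell (2,0)='.' (+0 fires, +1 burnt)
  fire out at step 7

1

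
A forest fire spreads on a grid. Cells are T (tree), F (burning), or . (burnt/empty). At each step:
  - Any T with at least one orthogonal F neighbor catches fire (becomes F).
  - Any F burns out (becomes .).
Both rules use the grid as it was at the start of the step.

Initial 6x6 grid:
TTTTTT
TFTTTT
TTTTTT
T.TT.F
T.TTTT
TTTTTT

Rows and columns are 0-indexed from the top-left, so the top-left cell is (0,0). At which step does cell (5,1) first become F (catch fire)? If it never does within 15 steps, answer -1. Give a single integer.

Step 1: cell (5,1)='T' (+6 fires, +2 burnt)
Step 2: cell (5,1)='T' (+9 fires, +6 burnt)
Step 3: cell (5,1)='T' (+8 fires, +9 burnt)
Step 4: cell (5,1)='T' (+5 fires, +8 burnt)
Step 5: cell (5,1)='T' (+2 fires, +5 burnt)
Step 6: cell (5,1)='F' (+1 fires, +2 burnt)
  -> target ignites at step 6
Step 7: cell (5,1)='.' (+0 fires, +1 burnt)
  fire out at step 7

6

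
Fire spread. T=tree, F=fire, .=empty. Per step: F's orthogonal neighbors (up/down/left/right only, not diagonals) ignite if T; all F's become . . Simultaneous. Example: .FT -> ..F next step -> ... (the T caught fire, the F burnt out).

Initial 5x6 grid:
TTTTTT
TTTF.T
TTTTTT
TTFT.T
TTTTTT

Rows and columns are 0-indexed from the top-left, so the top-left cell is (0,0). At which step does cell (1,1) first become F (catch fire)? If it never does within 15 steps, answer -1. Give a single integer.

Step 1: cell (1,1)='T' (+7 fires, +2 burnt)
Step 2: cell (1,1)='F' (+8 fires, +7 burnt)
  -> target ignites at step 2
Step 3: cell (1,1)='.' (+7 fires, +8 burnt)
Step 4: cell (1,1)='.' (+4 fires, +7 burnt)
Step 5: cell (1,1)='.' (+0 fires, +4 burnt)
  fire out at step 5

2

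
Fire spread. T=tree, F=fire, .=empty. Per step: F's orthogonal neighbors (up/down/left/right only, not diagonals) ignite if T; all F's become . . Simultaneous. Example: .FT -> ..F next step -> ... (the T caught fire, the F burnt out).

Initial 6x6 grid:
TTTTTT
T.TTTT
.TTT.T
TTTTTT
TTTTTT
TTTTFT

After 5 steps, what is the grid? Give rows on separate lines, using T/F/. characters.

Step 1: 3 trees catch fire, 1 burn out
  TTTTTT
  T.TTTT
  .TTT.T
  TTTTTT
  TTTTFT
  TTTF.F
Step 2: 4 trees catch fire, 3 burn out
  TTTTTT
  T.TTTT
  .TTT.T
  TTTTFT
  TTTF.F
  TTF...
Step 3: 4 trees catch fire, 4 burn out
  TTTTTT
  T.TTTT
  .TTT.T
  TTTF.F
  TTF...
  TF....
Step 4: 5 trees catch fire, 4 burn out
  TTTTTT
  T.TTTT
  .TTF.F
  TTF...
  TF....
  F.....
Step 5: 5 trees catch fire, 5 burn out
  TTTTTT
  T.TFTF
  .TF...
  TF....
  F.....
  ......

TTTTTT
T.TFTF
.TF...
TF....
F.....
......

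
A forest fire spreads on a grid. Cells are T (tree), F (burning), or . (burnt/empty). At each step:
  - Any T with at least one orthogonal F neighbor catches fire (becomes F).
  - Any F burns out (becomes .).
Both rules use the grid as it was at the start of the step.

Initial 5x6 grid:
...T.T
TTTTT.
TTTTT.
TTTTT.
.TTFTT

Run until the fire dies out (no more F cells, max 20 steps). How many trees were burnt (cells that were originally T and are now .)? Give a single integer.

Step 1: +3 fires, +1 burnt (F count now 3)
Step 2: +5 fires, +3 burnt (F count now 5)
Step 3: +4 fires, +5 burnt (F count now 4)
Step 4: +5 fires, +4 burnt (F count now 5)
Step 5: +2 fires, +5 burnt (F count now 2)
Step 6: +1 fires, +2 burnt (F count now 1)
Step 7: +0 fires, +1 burnt (F count now 0)
Fire out after step 7
Initially T: 21, now '.': 29
Total burnt (originally-T cells now '.'): 20

Answer: 20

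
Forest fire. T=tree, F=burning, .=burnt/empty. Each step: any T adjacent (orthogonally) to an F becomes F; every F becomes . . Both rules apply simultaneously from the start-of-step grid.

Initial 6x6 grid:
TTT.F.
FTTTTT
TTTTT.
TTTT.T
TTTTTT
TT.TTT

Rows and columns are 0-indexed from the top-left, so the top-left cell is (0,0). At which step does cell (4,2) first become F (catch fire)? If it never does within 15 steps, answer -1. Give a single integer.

Step 1: cell (4,2)='T' (+4 fires, +2 burnt)
Step 2: cell (4,2)='T' (+7 fires, +4 burnt)
Step 3: cell (4,2)='T' (+5 fires, +7 burnt)
Step 4: cell (4,2)='T' (+4 fires, +5 burnt)
Step 5: cell (4,2)='F' (+3 fires, +4 burnt)
  -> target ignites at step 5
Step 6: cell (4,2)='.' (+2 fires, +3 burnt)
Step 7: cell (4,2)='.' (+2 fires, +2 burnt)
Step 8: cell (4,2)='.' (+2 fires, +2 burnt)
Step 9: cell (4,2)='.' (+0 fires, +2 burnt)
  fire out at step 9

5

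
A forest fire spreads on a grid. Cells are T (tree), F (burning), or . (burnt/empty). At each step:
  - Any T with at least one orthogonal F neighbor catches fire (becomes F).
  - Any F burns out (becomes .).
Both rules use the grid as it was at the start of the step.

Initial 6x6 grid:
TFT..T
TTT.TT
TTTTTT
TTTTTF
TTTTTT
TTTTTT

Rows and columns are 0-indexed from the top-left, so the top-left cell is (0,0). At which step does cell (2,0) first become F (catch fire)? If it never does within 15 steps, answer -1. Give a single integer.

Step 1: cell (2,0)='T' (+6 fires, +2 burnt)
Step 2: cell (2,0)='T' (+8 fires, +6 burnt)
Step 3: cell (2,0)='F' (+9 fires, +8 burnt)
  -> target ignites at step 3
Step 4: cell (2,0)='.' (+4 fires, +9 burnt)
Step 5: cell (2,0)='.' (+3 fires, +4 burnt)
Step 6: cell (2,0)='.' (+1 fires, +3 burnt)
Step 7: cell (2,0)='.' (+0 fires, +1 burnt)
  fire out at step 7

3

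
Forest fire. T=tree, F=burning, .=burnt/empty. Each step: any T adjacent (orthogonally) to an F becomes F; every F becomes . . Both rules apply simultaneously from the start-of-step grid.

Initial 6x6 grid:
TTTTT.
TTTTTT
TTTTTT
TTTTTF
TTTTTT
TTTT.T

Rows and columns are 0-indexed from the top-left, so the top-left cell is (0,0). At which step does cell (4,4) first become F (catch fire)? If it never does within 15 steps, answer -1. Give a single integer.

Step 1: cell (4,4)='T' (+3 fires, +1 burnt)
Step 2: cell (4,4)='F' (+5 fires, +3 burnt)
  -> target ignites at step 2
Step 3: cell (4,4)='.' (+4 fires, +5 burnt)
Step 4: cell (4,4)='.' (+6 fires, +4 burnt)
Step 5: cell (4,4)='.' (+6 fires, +6 burnt)
Step 6: cell (4,4)='.' (+5 fires, +6 burnt)
Step 7: cell (4,4)='.' (+3 fires, +5 burnt)
Step 8: cell (4,4)='.' (+1 fires, +3 burnt)
Step 9: cell (4,4)='.' (+0 fires, +1 burnt)
  fire out at step 9

2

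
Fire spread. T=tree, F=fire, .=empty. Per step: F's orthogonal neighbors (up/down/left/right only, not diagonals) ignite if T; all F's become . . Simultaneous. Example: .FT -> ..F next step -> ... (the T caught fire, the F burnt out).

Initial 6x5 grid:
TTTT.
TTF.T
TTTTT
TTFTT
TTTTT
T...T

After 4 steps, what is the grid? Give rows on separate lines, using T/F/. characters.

Step 1: 6 trees catch fire, 2 burn out
  TTFT.
  TF..T
  TTFTT
  TF.FT
  TTFTT
  T...T
Step 2: 9 trees catch fire, 6 burn out
  TF.F.
  F...T
  TF.FT
  F...F
  TF.FT
  T...T
Step 3: 5 trees catch fire, 9 burn out
  F....
  ....T
  F...F
  .....
  F...F
  T...T
Step 4: 3 trees catch fire, 5 burn out
  .....
  ....F
  .....
  .....
  .....
  F...F

.....
....F
.....
.....
.....
F...F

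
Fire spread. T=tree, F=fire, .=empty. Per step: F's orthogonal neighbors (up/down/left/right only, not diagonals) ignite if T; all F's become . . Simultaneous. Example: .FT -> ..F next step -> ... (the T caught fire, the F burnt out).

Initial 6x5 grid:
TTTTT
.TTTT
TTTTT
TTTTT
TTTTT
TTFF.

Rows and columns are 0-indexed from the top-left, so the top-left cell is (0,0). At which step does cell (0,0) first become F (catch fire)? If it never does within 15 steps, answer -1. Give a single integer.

Step 1: cell (0,0)='T' (+3 fires, +2 burnt)
Step 2: cell (0,0)='T' (+5 fires, +3 burnt)
Step 3: cell (0,0)='T' (+5 fires, +5 burnt)
Step 4: cell (0,0)='T' (+5 fires, +5 burnt)
Step 5: cell (0,0)='T' (+5 fires, +5 burnt)
Step 6: cell (0,0)='T' (+2 fires, +5 burnt)
Step 7: cell (0,0)='F' (+1 fires, +2 burnt)
  -> target ignites at step 7
Step 8: cell (0,0)='.' (+0 fires, +1 burnt)
  fire out at step 8

7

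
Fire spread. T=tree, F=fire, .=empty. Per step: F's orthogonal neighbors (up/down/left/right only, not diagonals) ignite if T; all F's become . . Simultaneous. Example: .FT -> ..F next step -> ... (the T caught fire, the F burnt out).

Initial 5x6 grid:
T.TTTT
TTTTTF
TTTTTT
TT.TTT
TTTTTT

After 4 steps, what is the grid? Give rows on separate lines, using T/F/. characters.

Step 1: 3 trees catch fire, 1 burn out
  T.TTTF
  TTTTF.
  TTTTTF
  TT.TTT
  TTTTTT
Step 2: 4 trees catch fire, 3 burn out
  T.TTF.
  TTTF..
  TTTTF.
  TT.TTF
  TTTTTT
Step 3: 5 trees catch fire, 4 burn out
  T.TF..
  TTF...
  TTTF..
  TT.TF.
  TTTTTF
Step 4: 5 trees catch fire, 5 burn out
  T.F...
  TF....
  TTF...
  TT.F..
  TTTTF.

T.F...
TF....
TTF...
TT.F..
TTTTF.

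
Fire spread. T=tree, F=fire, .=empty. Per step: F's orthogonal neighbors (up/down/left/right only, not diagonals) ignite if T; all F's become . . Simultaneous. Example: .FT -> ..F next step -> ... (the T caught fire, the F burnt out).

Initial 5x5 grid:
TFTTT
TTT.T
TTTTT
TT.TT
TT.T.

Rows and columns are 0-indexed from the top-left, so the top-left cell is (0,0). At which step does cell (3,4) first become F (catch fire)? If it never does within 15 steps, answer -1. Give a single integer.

Step 1: cell (3,4)='T' (+3 fires, +1 burnt)
Step 2: cell (3,4)='T' (+4 fires, +3 burnt)
Step 3: cell (3,4)='T' (+4 fires, +4 burnt)
Step 4: cell (3,4)='T' (+4 fires, +4 burnt)
Step 5: cell (3,4)='T' (+3 fires, +4 burnt)
Step 6: cell (3,4)='F' (+2 fires, +3 burnt)
  -> target ignites at step 6
Step 7: cell (3,4)='.' (+0 fires, +2 burnt)
  fire out at step 7

6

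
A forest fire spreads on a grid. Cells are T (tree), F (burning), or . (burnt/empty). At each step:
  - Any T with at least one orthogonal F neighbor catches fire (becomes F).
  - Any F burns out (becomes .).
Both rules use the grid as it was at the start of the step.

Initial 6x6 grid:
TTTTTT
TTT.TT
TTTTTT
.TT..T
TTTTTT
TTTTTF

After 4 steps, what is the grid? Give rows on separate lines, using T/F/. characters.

Step 1: 2 trees catch fire, 1 burn out
  TTTTTT
  TTT.TT
  TTTTTT
  .TT..T
  TTTTTF
  TTTTF.
Step 2: 3 trees catch fire, 2 burn out
  TTTTTT
  TTT.TT
  TTTTTT
  .TT..F
  TTTTF.
  TTTF..
Step 3: 3 trees catch fire, 3 burn out
  TTTTTT
  TTT.TT
  TTTTTF
  .TT...
  TTTF..
  TTF...
Step 4: 4 trees catch fire, 3 burn out
  TTTTTT
  TTT.TF
  TTTTF.
  .TT...
  TTF...
  TF....

TTTTTT
TTT.TF
TTTTF.
.TT...
TTF...
TF....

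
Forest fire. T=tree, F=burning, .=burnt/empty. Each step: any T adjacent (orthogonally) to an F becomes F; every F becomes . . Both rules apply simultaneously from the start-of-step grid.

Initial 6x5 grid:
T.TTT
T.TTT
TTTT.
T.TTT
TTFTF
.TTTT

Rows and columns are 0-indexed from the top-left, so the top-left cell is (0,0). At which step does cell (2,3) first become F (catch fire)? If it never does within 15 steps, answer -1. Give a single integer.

Step 1: cell (2,3)='T' (+6 fires, +2 burnt)
Step 2: cell (2,3)='T' (+5 fires, +6 burnt)
Step 3: cell (2,3)='F' (+4 fires, +5 burnt)
  -> target ignites at step 3
Step 4: cell (2,3)='.' (+3 fires, +4 burnt)
Step 5: cell (2,3)='.' (+3 fires, +3 burnt)
Step 6: cell (2,3)='.' (+2 fires, +3 burnt)
Step 7: cell (2,3)='.' (+0 fires, +2 burnt)
  fire out at step 7

3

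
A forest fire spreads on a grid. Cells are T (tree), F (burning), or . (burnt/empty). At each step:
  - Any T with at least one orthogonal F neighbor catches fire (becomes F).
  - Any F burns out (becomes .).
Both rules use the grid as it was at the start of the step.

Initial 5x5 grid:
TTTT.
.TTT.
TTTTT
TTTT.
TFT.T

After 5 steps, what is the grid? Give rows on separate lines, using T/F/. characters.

Step 1: 3 trees catch fire, 1 burn out
  TTTT.
  .TTT.
  TTTTT
  TFTT.
  F.F.T
Step 2: 3 trees catch fire, 3 burn out
  TTTT.
  .TTT.
  TFTTT
  F.FT.
  ....T
Step 3: 4 trees catch fire, 3 burn out
  TTTT.
  .FTT.
  F.FTT
  ...F.
  ....T
Step 4: 3 trees catch fire, 4 burn out
  TFTT.
  ..FT.
  ...FT
  .....
  ....T
Step 5: 4 trees catch fire, 3 burn out
  F.FT.
  ...F.
  ....F
  .....
  ....T

F.FT.
...F.
....F
.....
....T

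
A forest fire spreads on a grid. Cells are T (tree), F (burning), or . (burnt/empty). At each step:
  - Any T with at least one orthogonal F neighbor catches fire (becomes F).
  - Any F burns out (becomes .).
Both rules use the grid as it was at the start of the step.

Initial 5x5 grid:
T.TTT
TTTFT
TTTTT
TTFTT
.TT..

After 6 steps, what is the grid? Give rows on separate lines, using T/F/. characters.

Step 1: 8 trees catch fire, 2 burn out
  T.TFT
  TTF.F
  TTFFT
  TF.FT
  .TF..
Step 2: 8 trees catch fire, 8 burn out
  T.F.F
  TF...
  TF..F
  F...F
  .F...
Step 3: 2 trees catch fire, 8 burn out
  T....
  F....
  F....
  .....
  .....
Step 4: 1 trees catch fire, 2 burn out
  F....
  .....
  .....
  .....
  .....
Step 5: 0 trees catch fire, 1 burn out
  .....
  .....
  .....
  .....
  .....
Step 6: 0 trees catch fire, 0 burn out
  .....
  .....
  .....
  .....
  .....

.....
.....
.....
.....
.....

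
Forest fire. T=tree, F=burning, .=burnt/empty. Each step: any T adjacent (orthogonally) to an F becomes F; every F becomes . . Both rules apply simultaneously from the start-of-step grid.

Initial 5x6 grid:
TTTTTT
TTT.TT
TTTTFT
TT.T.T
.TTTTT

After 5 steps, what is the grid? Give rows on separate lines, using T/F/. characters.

Step 1: 3 trees catch fire, 1 burn out
  TTTTTT
  TTT.FT
  TTTF.F
  TT.T.T
  .TTTTT
Step 2: 5 trees catch fire, 3 burn out
  TTTTFT
  TTT..F
  TTF...
  TT.F.F
  .TTTTT
Step 3: 6 trees catch fire, 5 burn out
  TTTF.F
  TTF...
  TF....
  TT....
  .TTFTF
Step 4: 6 trees catch fire, 6 burn out
  TTF...
  TF....
  F.....
  TF....
  .TF.F.
Step 5: 4 trees catch fire, 6 burn out
  TF....
  F.....
  ......
  F.....
  .F....

TF....
F.....
......
F.....
.F....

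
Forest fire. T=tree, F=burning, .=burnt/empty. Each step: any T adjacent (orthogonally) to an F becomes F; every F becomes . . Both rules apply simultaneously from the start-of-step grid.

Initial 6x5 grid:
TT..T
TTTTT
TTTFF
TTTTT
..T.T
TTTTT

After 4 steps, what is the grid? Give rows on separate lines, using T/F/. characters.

Step 1: 5 trees catch fire, 2 burn out
  TT..T
  TTTFF
  TTF..
  TTTFF
  ..T.T
  TTTTT
Step 2: 5 trees catch fire, 5 burn out
  TT..F
  TTF..
  TF...
  TTF..
  ..T.F
  TTTTT
Step 3: 5 trees catch fire, 5 burn out
  TT...
  TF...
  F....
  TF...
  ..F..
  TTTTF
Step 4: 5 trees catch fire, 5 burn out
  TF...
  F....
  .....
  F....
  .....
  TTFF.

TF...
F....
.....
F....
.....
TTFF.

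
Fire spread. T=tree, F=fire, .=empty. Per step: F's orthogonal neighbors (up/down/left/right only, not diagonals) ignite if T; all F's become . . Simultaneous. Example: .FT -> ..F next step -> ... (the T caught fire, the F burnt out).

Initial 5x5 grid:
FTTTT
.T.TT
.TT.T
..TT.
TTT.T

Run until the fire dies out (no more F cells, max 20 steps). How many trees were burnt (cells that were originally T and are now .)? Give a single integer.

Answer: 15

Derivation:
Step 1: +1 fires, +1 burnt (F count now 1)
Step 2: +2 fires, +1 burnt (F count now 2)
Step 3: +2 fires, +2 burnt (F count now 2)
Step 4: +3 fires, +2 burnt (F count now 3)
Step 5: +2 fires, +3 burnt (F count now 2)
Step 6: +3 fires, +2 burnt (F count now 3)
Step 7: +1 fires, +3 burnt (F count now 1)
Step 8: +1 fires, +1 burnt (F count now 1)
Step 9: +0 fires, +1 burnt (F count now 0)
Fire out after step 9
Initially T: 16, now '.': 24
Total burnt (originally-T cells now '.'): 15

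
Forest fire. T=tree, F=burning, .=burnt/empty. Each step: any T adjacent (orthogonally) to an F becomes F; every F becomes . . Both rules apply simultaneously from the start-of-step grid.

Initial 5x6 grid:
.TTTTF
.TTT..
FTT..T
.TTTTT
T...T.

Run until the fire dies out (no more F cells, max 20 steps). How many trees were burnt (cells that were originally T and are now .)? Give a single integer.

Answer: 16

Derivation:
Step 1: +2 fires, +2 burnt (F count now 2)
Step 2: +4 fires, +2 burnt (F count now 4)
Step 3: +5 fires, +4 burnt (F count now 5)
Step 4: +1 fires, +5 burnt (F count now 1)
Step 5: +1 fires, +1 burnt (F count now 1)
Step 6: +2 fires, +1 burnt (F count now 2)
Step 7: +1 fires, +2 burnt (F count now 1)
Step 8: +0 fires, +1 burnt (F count now 0)
Fire out after step 8
Initially T: 17, now '.': 29
Total burnt (originally-T cells now '.'): 16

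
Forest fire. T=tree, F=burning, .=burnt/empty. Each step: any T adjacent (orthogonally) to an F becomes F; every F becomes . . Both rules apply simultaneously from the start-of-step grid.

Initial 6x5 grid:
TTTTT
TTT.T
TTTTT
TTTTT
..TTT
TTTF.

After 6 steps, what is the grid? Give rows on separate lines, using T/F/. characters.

Step 1: 2 trees catch fire, 1 burn out
  TTTTT
  TTT.T
  TTTTT
  TTTTT
  ..TFT
  TTF..
Step 2: 4 trees catch fire, 2 burn out
  TTTTT
  TTT.T
  TTTTT
  TTTFT
  ..F.F
  TF...
Step 3: 4 trees catch fire, 4 burn out
  TTTTT
  TTT.T
  TTTFT
  TTF.F
  .....
  F....
Step 4: 3 trees catch fire, 4 burn out
  TTTTT
  TTT.T
  TTF.F
  TF...
  .....
  .....
Step 5: 4 trees catch fire, 3 burn out
  TTTTT
  TTF.F
  TF...
  F....
  .....
  .....
Step 6: 4 trees catch fire, 4 burn out
  TTFTF
  TF...
  F....
  .....
  .....
  .....

TTFTF
TF...
F....
.....
.....
.....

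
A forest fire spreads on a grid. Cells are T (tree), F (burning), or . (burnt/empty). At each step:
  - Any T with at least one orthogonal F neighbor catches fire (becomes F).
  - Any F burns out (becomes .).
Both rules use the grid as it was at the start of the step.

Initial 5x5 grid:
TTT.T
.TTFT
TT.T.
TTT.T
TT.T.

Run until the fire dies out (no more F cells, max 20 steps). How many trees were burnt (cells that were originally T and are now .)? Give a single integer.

Answer: 15

Derivation:
Step 1: +3 fires, +1 burnt (F count now 3)
Step 2: +3 fires, +3 burnt (F count now 3)
Step 3: +2 fires, +3 burnt (F count now 2)
Step 4: +3 fires, +2 burnt (F count now 3)
Step 5: +3 fires, +3 burnt (F count now 3)
Step 6: +1 fires, +3 burnt (F count now 1)
Step 7: +0 fires, +1 burnt (F count now 0)
Fire out after step 7
Initially T: 17, now '.': 23
Total burnt (originally-T cells now '.'): 15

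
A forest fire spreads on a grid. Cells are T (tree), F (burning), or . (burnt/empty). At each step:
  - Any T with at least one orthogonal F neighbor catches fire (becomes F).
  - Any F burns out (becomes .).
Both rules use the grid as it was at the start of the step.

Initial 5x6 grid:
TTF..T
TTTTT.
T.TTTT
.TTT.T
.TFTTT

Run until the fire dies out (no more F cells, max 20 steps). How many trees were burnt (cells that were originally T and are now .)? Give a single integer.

Step 1: +5 fires, +2 burnt (F count now 5)
Step 2: +7 fires, +5 burnt (F count now 7)
Step 3: +4 fires, +7 burnt (F count now 4)
Step 4: +3 fires, +4 burnt (F count now 3)
Step 5: +1 fires, +3 burnt (F count now 1)
Step 6: +0 fires, +1 burnt (F count now 0)
Fire out after step 6
Initially T: 21, now '.': 29
Total burnt (originally-T cells now '.'): 20

Answer: 20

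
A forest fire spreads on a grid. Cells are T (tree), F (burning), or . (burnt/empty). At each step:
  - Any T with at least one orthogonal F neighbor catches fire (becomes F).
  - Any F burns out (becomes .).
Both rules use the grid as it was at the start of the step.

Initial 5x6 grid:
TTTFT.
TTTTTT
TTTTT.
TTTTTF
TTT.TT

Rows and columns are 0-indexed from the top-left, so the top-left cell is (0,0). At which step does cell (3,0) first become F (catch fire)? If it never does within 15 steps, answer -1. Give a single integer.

Step 1: cell (3,0)='T' (+5 fires, +2 burnt)
Step 2: cell (3,0)='T' (+7 fires, +5 burnt)
Step 3: cell (3,0)='T' (+5 fires, +7 burnt)
Step 4: cell (3,0)='T' (+4 fires, +5 burnt)
Step 5: cell (3,0)='F' (+3 fires, +4 burnt)
  -> target ignites at step 5
Step 6: cell (3,0)='.' (+1 fires, +3 burnt)
Step 7: cell (3,0)='.' (+0 fires, +1 burnt)
  fire out at step 7

5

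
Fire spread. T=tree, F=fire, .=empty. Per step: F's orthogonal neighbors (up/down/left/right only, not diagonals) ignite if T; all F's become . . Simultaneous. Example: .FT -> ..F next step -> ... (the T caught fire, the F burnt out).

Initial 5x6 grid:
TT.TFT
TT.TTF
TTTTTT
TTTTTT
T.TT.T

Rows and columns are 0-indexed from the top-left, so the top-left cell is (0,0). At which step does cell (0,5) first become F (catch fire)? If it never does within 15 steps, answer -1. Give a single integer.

Step 1: cell (0,5)='F' (+4 fires, +2 burnt)
  -> target ignites at step 1
Step 2: cell (0,5)='.' (+3 fires, +4 burnt)
Step 3: cell (0,5)='.' (+3 fires, +3 burnt)
Step 4: cell (0,5)='.' (+2 fires, +3 burnt)
Step 5: cell (0,5)='.' (+3 fires, +2 burnt)
Step 6: cell (0,5)='.' (+4 fires, +3 burnt)
Step 7: cell (0,5)='.' (+3 fires, +4 burnt)
Step 8: cell (0,5)='.' (+2 fires, +3 burnt)
Step 9: cell (0,5)='.' (+0 fires, +2 burnt)
  fire out at step 9

1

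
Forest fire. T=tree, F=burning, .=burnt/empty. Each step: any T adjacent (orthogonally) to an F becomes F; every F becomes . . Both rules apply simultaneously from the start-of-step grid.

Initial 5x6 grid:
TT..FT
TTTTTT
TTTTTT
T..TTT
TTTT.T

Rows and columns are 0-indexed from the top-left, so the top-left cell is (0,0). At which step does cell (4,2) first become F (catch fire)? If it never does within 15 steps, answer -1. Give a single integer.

Step 1: cell (4,2)='T' (+2 fires, +1 burnt)
Step 2: cell (4,2)='T' (+3 fires, +2 burnt)
Step 3: cell (4,2)='T' (+4 fires, +3 burnt)
Step 4: cell (4,2)='T' (+4 fires, +4 burnt)
Step 5: cell (4,2)='T' (+5 fires, +4 burnt)
Step 6: cell (4,2)='F' (+3 fires, +5 burnt)
  -> target ignites at step 6
Step 7: cell (4,2)='.' (+2 fires, +3 burnt)
Step 8: cell (4,2)='.' (+1 fires, +2 burnt)
Step 9: cell (4,2)='.' (+0 fires, +1 burnt)
  fire out at step 9

6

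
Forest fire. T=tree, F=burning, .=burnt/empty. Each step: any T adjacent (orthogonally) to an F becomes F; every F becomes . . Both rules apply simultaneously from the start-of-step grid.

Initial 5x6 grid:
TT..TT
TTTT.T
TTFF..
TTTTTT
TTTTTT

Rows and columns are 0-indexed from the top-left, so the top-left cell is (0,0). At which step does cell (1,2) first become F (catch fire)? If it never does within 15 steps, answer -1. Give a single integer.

Step 1: cell (1,2)='F' (+5 fires, +2 burnt)
  -> target ignites at step 1
Step 2: cell (1,2)='.' (+6 fires, +5 burnt)
Step 3: cell (1,2)='.' (+6 fires, +6 burnt)
Step 4: cell (1,2)='.' (+3 fires, +6 burnt)
Step 5: cell (1,2)='.' (+0 fires, +3 burnt)
  fire out at step 5

1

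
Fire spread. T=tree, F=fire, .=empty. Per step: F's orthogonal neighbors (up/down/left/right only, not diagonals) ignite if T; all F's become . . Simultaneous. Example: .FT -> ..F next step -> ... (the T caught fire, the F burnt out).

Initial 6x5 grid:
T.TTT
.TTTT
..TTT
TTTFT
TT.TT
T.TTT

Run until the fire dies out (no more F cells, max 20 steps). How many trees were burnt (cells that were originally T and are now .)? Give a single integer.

Step 1: +4 fires, +1 burnt (F count now 4)
Step 2: +6 fires, +4 burnt (F count now 6)
Step 3: +7 fires, +6 burnt (F count now 7)
Step 4: +4 fires, +7 burnt (F count now 4)
Step 5: +1 fires, +4 burnt (F count now 1)
Step 6: +0 fires, +1 burnt (F count now 0)
Fire out after step 6
Initially T: 23, now '.': 29
Total burnt (originally-T cells now '.'): 22

Answer: 22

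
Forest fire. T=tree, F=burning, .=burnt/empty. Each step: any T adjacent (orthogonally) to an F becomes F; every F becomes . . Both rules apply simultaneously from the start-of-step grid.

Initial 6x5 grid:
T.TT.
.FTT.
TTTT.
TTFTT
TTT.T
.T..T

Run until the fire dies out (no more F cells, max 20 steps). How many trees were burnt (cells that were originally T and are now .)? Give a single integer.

Answer: 18

Derivation:
Step 1: +6 fires, +2 burnt (F count now 6)
Step 2: +7 fires, +6 burnt (F count now 7)
Step 3: +4 fires, +7 burnt (F count now 4)
Step 4: +1 fires, +4 burnt (F count now 1)
Step 5: +0 fires, +1 burnt (F count now 0)
Fire out after step 5
Initially T: 19, now '.': 29
Total burnt (originally-T cells now '.'): 18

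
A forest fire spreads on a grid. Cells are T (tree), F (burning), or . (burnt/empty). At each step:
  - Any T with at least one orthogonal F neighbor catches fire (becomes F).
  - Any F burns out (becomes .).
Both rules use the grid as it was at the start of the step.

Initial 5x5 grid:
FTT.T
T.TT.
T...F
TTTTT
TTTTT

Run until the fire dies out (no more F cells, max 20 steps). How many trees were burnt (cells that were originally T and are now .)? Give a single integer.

Answer: 16

Derivation:
Step 1: +3 fires, +2 burnt (F count now 3)
Step 2: +4 fires, +3 burnt (F count now 4)
Step 3: +4 fires, +4 burnt (F count now 4)
Step 4: +4 fires, +4 burnt (F count now 4)
Step 5: +1 fires, +4 burnt (F count now 1)
Step 6: +0 fires, +1 burnt (F count now 0)
Fire out after step 6
Initially T: 17, now '.': 24
Total burnt (originally-T cells now '.'): 16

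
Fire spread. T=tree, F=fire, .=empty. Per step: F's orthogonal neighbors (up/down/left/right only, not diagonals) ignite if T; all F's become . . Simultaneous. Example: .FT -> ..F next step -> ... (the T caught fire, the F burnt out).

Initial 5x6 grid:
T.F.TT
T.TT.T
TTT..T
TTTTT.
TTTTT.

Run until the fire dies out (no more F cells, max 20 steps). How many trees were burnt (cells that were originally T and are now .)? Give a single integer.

Step 1: +1 fires, +1 burnt (F count now 1)
Step 2: +2 fires, +1 burnt (F count now 2)
Step 3: +2 fires, +2 burnt (F count now 2)
Step 4: +4 fires, +2 burnt (F count now 4)
Step 5: +5 fires, +4 burnt (F count now 5)
Step 6: +3 fires, +5 burnt (F count now 3)
Step 7: +0 fires, +3 burnt (F count now 0)
Fire out after step 7
Initially T: 21, now '.': 26
Total burnt (originally-T cells now '.'): 17

Answer: 17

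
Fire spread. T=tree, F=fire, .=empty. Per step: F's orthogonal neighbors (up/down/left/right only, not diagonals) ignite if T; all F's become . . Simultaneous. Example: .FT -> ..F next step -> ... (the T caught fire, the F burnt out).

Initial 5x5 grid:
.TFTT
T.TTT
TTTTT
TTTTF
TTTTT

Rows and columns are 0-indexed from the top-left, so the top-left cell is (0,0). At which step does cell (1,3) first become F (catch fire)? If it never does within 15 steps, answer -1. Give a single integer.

Step 1: cell (1,3)='T' (+6 fires, +2 burnt)
Step 2: cell (1,3)='F' (+7 fires, +6 burnt)
  -> target ignites at step 2
Step 3: cell (1,3)='.' (+3 fires, +7 burnt)
Step 4: cell (1,3)='.' (+3 fires, +3 burnt)
Step 5: cell (1,3)='.' (+2 fires, +3 burnt)
Step 6: cell (1,3)='.' (+0 fires, +2 burnt)
  fire out at step 6

2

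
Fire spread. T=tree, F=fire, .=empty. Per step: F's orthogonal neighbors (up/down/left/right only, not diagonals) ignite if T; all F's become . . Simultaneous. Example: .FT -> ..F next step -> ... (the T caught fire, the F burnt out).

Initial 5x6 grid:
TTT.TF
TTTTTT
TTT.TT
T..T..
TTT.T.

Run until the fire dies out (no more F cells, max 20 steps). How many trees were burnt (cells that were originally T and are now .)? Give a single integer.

Step 1: +2 fires, +1 burnt (F count now 2)
Step 2: +2 fires, +2 burnt (F count now 2)
Step 3: +2 fires, +2 burnt (F count now 2)
Step 4: +1 fires, +2 burnt (F count now 1)
Step 5: +3 fires, +1 burnt (F count now 3)
Step 6: +3 fires, +3 burnt (F count now 3)
Step 7: +2 fires, +3 burnt (F count now 2)
Step 8: +1 fires, +2 burnt (F count now 1)
Step 9: +1 fires, +1 burnt (F count now 1)
Step 10: +1 fires, +1 burnt (F count now 1)
Step 11: +1 fires, +1 burnt (F count now 1)
Step 12: +0 fires, +1 burnt (F count now 0)
Fire out after step 12
Initially T: 21, now '.': 28
Total burnt (originally-T cells now '.'): 19

Answer: 19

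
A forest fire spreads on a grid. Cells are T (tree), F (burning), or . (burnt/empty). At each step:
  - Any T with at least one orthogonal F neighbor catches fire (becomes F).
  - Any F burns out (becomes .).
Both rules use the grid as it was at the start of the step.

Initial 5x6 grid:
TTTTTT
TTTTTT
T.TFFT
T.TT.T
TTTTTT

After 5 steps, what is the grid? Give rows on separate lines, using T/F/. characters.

Step 1: 5 trees catch fire, 2 burn out
  TTTTTT
  TTTFFT
  T.F..F
  T.TF.T
  TTTTTT
Step 2: 7 trees catch fire, 5 burn out
  TTTFFT
  TTF..F
  T.....
  T.F..F
  TTTFTT
Step 3: 6 trees catch fire, 7 burn out
  TTF..F
  TF....
  T.....
  T.....
  TTF.FF
Step 4: 3 trees catch fire, 6 burn out
  TF....
  F.....
  T.....
  T.....
  TF....
Step 5: 3 trees catch fire, 3 burn out
  F.....
  ......
  F.....
  T.....
  F.....

F.....
......
F.....
T.....
F.....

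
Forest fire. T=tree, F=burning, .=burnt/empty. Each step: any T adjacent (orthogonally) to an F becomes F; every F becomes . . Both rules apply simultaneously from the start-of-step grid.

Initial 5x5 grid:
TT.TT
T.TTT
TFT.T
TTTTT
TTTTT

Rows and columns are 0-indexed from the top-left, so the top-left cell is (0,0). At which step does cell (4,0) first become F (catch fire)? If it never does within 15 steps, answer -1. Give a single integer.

Step 1: cell (4,0)='T' (+3 fires, +1 burnt)
Step 2: cell (4,0)='T' (+5 fires, +3 burnt)
Step 3: cell (4,0)='F' (+5 fires, +5 burnt)
  -> target ignites at step 3
Step 4: cell (4,0)='.' (+5 fires, +5 burnt)
Step 5: cell (4,0)='.' (+3 fires, +5 burnt)
Step 6: cell (4,0)='.' (+0 fires, +3 burnt)
  fire out at step 6

3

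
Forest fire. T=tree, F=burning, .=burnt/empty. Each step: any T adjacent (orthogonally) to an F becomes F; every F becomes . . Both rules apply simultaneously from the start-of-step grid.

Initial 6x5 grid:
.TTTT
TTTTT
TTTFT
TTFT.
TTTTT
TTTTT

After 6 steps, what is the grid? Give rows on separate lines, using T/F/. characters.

Step 1: 6 trees catch fire, 2 burn out
  .TTTT
  TTTFT
  TTF.F
  TF.F.
  TTFTT
  TTTTT
Step 2: 8 trees catch fire, 6 burn out
  .TTFT
  TTF.F
  TF...
  F....
  TF.FT
  TTFTT
Step 3: 8 trees catch fire, 8 burn out
  .TF.F
  TF...
  F....
  .....
  F...F
  TF.FT
Step 4: 4 trees catch fire, 8 burn out
  .F...
  F....
  .....
  .....
  .....
  F...F
Step 5: 0 trees catch fire, 4 burn out
  .....
  .....
  .....
  .....
  .....
  .....
Step 6: 0 trees catch fire, 0 burn out
  .....
  .....
  .....
  .....
  .....
  .....

.....
.....
.....
.....
.....
.....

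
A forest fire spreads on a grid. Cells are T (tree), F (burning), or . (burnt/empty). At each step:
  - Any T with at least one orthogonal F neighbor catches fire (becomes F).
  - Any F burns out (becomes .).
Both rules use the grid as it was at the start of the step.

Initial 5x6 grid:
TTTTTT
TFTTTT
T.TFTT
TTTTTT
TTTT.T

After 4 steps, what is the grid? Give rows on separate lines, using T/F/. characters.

Step 1: 7 trees catch fire, 2 burn out
  TFTTTT
  F.FFTT
  T.F.FT
  TTTFTT
  TTTT.T
Step 2: 9 trees catch fire, 7 burn out
  F.FFTT
  ....FT
  F....F
  TTF.FT
  TTTF.T
Step 3: 6 trees catch fire, 9 burn out
  ....FT
  .....F
  ......
  FF...F
  TTF..T
Step 4: 4 trees catch fire, 6 burn out
  .....F
  ......
  ......
  ......
  FF...F

.....F
......
......
......
FF...F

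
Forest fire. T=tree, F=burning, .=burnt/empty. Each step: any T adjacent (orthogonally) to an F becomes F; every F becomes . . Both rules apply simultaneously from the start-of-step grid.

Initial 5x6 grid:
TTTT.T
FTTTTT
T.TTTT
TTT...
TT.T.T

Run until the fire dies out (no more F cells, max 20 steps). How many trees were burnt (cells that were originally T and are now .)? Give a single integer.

Step 1: +3 fires, +1 burnt (F count now 3)
Step 2: +3 fires, +3 burnt (F count now 3)
Step 3: +5 fires, +3 burnt (F count now 5)
Step 4: +5 fires, +5 burnt (F count now 5)
Step 5: +2 fires, +5 burnt (F count now 2)
Step 6: +2 fires, +2 burnt (F count now 2)
Step 7: +0 fires, +2 burnt (F count now 0)
Fire out after step 7
Initially T: 22, now '.': 28
Total burnt (originally-T cells now '.'): 20

Answer: 20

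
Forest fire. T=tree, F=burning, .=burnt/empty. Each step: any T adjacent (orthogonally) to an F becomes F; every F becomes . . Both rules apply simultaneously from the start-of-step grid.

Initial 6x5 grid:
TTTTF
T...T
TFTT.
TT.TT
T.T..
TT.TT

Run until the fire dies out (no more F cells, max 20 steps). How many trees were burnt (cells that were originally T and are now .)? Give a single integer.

Answer: 16

Derivation:
Step 1: +5 fires, +2 burnt (F count now 5)
Step 2: +4 fires, +5 burnt (F count now 4)
Step 3: +4 fires, +4 burnt (F count now 4)
Step 4: +2 fires, +4 burnt (F count now 2)
Step 5: +1 fires, +2 burnt (F count now 1)
Step 6: +0 fires, +1 burnt (F count now 0)
Fire out after step 6
Initially T: 19, now '.': 27
Total burnt (originally-T cells now '.'): 16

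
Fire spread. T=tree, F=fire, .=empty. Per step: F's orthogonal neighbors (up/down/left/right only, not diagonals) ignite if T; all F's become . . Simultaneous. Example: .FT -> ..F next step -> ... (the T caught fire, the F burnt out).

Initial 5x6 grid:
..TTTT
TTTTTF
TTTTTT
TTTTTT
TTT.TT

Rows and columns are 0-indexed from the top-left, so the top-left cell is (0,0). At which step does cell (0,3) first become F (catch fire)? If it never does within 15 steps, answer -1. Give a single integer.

Step 1: cell (0,3)='T' (+3 fires, +1 burnt)
Step 2: cell (0,3)='T' (+4 fires, +3 burnt)
Step 3: cell (0,3)='F' (+5 fires, +4 burnt)
  -> target ignites at step 3
Step 4: cell (0,3)='.' (+5 fires, +5 burnt)
Step 5: cell (0,3)='.' (+3 fires, +5 burnt)
Step 6: cell (0,3)='.' (+3 fires, +3 burnt)
Step 7: cell (0,3)='.' (+2 fires, +3 burnt)
Step 8: cell (0,3)='.' (+1 fires, +2 burnt)
Step 9: cell (0,3)='.' (+0 fires, +1 burnt)
  fire out at step 9

3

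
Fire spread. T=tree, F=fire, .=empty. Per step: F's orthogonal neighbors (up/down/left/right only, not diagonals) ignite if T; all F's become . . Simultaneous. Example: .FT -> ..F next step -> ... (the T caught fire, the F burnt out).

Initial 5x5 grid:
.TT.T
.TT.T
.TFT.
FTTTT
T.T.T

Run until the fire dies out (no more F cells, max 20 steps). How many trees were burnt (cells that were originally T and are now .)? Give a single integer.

Answer: 13

Derivation:
Step 1: +6 fires, +2 burnt (F count now 6)
Step 2: +4 fires, +6 burnt (F count now 4)
Step 3: +2 fires, +4 burnt (F count now 2)
Step 4: +1 fires, +2 burnt (F count now 1)
Step 5: +0 fires, +1 burnt (F count now 0)
Fire out after step 5
Initially T: 15, now '.': 23
Total burnt (originally-T cells now '.'): 13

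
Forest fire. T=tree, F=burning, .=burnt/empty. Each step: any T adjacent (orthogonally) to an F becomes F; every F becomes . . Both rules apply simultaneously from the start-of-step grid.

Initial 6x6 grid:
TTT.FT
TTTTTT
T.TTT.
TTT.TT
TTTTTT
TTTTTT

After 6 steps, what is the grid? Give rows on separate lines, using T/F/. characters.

Step 1: 2 trees catch fire, 1 burn out
  TTT..F
  TTTTFT
  T.TTT.
  TTT.TT
  TTTTTT
  TTTTTT
Step 2: 3 trees catch fire, 2 burn out
  TTT...
  TTTF.F
  T.TTF.
  TTT.TT
  TTTTTT
  TTTTTT
Step 3: 3 trees catch fire, 3 burn out
  TTT...
  TTF...
  T.TF..
  TTT.FT
  TTTTTT
  TTTTTT
Step 4: 5 trees catch fire, 3 burn out
  TTF...
  TF....
  T.F...
  TTT..F
  TTTTFT
  TTTTTT
Step 5: 6 trees catch fire, 5 burn out
  TF....
  F.....
  T.....
  TTF...
  TTTF.F
  TTTTFT
Step 6: 6 trees catch fire, 6 burn out
  F.....
  ......
  F.....
  TF....
  TTF...
  TTTF.F

F.....
......
F.....
TF....
TTF...
TTTF.F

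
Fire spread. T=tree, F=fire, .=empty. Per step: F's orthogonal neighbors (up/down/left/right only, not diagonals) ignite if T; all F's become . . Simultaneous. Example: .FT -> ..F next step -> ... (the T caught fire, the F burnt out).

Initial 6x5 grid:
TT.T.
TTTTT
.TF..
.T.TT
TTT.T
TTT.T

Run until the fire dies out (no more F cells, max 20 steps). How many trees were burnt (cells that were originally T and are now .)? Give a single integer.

Answer: 16

Derivation:
Step 1: +2 fires, +1 burnt (F count now 2)
Step 2: +3 fires, +2 burnt (F count now 3)
Step 3: +5 fires, +3 burnt (F count now 5)
Step 4: +4 fires, +5 burnt (F count now 4)
Step 5: +2 fires, +4 burnt (F count now 2)
Step 6: +0 fires, +2 burnt (F count now 0)
Fire out after step 6
Initially T: 20, now '.': 26
Total burnt (originally-T cells now '.'): 16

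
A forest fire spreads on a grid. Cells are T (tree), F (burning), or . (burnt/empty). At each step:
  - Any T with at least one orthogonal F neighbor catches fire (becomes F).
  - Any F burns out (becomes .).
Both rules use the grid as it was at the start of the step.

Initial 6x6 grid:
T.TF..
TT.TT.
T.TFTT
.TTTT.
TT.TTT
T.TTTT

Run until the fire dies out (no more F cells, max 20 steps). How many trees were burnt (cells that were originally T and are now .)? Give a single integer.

Step 1: +5 fires, +2 burnt (F count now 5)
Step 2: +5 fires, +5 burnt (F count now 5)
Step 3: +3 fires, +5 burnt (F count now 3)
Step 4: +4 fires, +3 burnt (F count now 4)
Step 5: +2 fires, +4 burnt (F count now 2)
Step 6: +1 fires, +2 burnt (F count now 1)
Step 7: +0 fires, +1 burnt (F count now 0)
Fire out after step 7
Initially T: 24, now '.': 32
Total burnt (originally-T cells now '.'): 20

Answer: 20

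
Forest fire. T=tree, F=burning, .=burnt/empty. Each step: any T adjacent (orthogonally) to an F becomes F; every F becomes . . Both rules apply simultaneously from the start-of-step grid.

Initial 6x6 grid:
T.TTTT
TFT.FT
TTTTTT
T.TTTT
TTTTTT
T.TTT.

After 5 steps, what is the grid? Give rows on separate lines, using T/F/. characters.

Step 1: 6 trees catch fire, 2 burn out
  T.TTFT
  F.F..F
  TFTTFT
  T.TTTT
  TTTTTT
  T.TTT.
Step 2: 9 trees catch fire, 6 burn out
  F.FF.F
  ......
  F.FF.F
  T.TTFT
  TTTTTT
  T.TTT.
Step 3: 5 trees catch fire, 9 burn out
  ......
  ......
  ......
  F.FF.F
  TTTTFT
  T.TTT.
Step 4: 5 trees catch fire, 5 burn out
  ......
  ......
  ......
  ......
  FTFF.F
  T.TTF.
Step 5: 4 trees catch fire, 5 burn out
  ......
  ......
  ......
  ......
  .F....
  F.FF..

......
......
......
......
.F....
F.FF..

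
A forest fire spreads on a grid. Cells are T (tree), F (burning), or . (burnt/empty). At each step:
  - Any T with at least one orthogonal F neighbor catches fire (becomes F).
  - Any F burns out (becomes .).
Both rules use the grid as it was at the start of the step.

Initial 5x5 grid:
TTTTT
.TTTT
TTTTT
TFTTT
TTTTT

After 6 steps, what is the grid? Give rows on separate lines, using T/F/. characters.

Step 1: 4 trees catch fire, 1 burn out
  TTTTT
  .TTTT
  TFTTT
  F.FTT
  TFTTT
Step 2: 6 trees catch fire, 4 burn out
  TTTTT
  .FTTT
  F.FTT
  ...FT
  F.FTT
Step 3: 5 trees catch fire, 6 burn out
  TFTTT
  ..FTT
  ...FT
  ....F
  ...FT
Step 4: 5 trees catch fire, 5 burn out
  F.FTT
  ...FT
  ....F
  .....
  ....F
Step 5: 2 trees catch fire, 5 burn out
  ...FT
  ....F
  .....
  .....
  .....
Step 6: 1 trees catch fire, 2 burn out
  ....F
  .....
  .....
  .....
  .....

....F
.....
.....
.....
.....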